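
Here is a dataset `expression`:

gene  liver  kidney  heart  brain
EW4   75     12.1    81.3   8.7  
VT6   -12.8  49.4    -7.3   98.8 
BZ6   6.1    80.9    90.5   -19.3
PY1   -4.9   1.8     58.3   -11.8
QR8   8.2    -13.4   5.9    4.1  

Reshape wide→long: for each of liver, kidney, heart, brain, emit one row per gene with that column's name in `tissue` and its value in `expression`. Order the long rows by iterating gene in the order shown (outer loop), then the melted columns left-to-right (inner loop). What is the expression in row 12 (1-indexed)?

-19.3

20 rows total (5 × 4). Row 12: index ⌊(12-1)/4⌋ = 2 into gene → BZ6; (12-1) mod 4 = 3 into the melted columns → brain.
So row 12 is (BZ6, brain, -19.3); expression = -19.3.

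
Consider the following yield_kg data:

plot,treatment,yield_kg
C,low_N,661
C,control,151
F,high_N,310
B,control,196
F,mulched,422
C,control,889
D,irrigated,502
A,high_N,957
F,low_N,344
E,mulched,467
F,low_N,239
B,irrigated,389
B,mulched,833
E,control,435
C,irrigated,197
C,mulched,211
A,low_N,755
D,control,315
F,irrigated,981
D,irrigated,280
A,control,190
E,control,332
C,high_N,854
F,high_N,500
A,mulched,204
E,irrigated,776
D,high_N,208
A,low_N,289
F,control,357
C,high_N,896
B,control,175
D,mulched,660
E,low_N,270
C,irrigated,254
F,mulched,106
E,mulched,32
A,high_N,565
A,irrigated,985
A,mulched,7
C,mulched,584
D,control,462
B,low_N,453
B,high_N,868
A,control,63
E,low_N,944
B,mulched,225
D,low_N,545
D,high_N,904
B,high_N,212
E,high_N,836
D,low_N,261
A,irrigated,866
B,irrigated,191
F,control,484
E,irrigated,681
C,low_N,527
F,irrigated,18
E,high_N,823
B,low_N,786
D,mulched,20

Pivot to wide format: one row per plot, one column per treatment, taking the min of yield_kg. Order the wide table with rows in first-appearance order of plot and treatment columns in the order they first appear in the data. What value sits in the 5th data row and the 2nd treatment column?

63

With rows in first-appearance order of plot, row 5 is plot=A. treatment columns in first-appearance order: low_N, control, high_N, mulched, irrigated; column 2 is control.
Long rows with plot=A, treatment=control: min(190, 63) = 63.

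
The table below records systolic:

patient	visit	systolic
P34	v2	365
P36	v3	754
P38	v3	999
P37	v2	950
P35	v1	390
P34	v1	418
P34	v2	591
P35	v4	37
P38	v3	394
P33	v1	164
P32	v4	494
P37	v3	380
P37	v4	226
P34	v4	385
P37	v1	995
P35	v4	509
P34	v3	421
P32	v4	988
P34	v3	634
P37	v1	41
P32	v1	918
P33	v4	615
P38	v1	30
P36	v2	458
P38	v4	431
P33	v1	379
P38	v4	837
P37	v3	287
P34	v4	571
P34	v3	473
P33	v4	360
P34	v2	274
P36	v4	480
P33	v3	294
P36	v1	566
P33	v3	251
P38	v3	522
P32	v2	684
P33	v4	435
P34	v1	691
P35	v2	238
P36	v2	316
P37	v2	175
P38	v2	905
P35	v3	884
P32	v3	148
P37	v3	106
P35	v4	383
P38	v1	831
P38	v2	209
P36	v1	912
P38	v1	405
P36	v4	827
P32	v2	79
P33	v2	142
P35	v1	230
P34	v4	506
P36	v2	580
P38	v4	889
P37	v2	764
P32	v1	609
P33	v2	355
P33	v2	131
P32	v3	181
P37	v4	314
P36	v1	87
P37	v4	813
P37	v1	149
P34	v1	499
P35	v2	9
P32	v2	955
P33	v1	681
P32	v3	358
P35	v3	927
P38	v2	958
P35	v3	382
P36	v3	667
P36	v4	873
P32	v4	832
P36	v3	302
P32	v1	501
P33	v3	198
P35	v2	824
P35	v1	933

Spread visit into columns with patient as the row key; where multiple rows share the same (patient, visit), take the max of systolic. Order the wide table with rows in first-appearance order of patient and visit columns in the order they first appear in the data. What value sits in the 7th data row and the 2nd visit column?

358

With rows in first-appearance order of patient, row 7 is patient=P32. visit columns in first-appearance order: v2, v3, v1, v4; column 2 is v3.
Long rows with patient=P32, visit=v3: max(148, 181, 358) = 358.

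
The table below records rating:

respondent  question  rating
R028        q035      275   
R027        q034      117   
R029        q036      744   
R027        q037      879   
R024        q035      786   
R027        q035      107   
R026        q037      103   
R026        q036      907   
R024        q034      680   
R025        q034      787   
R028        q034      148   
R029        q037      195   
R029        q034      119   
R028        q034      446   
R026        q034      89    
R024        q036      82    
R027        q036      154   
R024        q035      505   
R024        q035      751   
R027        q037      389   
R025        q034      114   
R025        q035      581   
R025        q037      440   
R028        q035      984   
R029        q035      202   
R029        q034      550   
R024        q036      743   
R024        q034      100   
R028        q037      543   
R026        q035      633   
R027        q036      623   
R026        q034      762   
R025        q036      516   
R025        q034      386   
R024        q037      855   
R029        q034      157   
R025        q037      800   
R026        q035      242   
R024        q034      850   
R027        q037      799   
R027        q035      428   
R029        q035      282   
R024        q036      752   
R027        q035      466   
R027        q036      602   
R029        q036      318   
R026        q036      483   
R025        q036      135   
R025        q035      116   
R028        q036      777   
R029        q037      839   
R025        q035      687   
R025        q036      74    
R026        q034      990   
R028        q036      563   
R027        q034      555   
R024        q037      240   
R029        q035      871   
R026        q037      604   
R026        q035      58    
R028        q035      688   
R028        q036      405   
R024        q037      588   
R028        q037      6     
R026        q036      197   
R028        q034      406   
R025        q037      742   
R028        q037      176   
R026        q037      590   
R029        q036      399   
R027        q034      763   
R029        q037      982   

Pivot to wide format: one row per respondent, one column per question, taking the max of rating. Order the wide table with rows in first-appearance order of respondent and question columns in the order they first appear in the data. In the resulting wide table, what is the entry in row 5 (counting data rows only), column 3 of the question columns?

With rows in first-appearance order of respondent, row 5 is respondent=R026. question columns in first-appearance order: q035, q034, q036, q037; column 3 is q036.
Long rows with respondent=R026, question=q036: max(907, 483, 197) = 907.

907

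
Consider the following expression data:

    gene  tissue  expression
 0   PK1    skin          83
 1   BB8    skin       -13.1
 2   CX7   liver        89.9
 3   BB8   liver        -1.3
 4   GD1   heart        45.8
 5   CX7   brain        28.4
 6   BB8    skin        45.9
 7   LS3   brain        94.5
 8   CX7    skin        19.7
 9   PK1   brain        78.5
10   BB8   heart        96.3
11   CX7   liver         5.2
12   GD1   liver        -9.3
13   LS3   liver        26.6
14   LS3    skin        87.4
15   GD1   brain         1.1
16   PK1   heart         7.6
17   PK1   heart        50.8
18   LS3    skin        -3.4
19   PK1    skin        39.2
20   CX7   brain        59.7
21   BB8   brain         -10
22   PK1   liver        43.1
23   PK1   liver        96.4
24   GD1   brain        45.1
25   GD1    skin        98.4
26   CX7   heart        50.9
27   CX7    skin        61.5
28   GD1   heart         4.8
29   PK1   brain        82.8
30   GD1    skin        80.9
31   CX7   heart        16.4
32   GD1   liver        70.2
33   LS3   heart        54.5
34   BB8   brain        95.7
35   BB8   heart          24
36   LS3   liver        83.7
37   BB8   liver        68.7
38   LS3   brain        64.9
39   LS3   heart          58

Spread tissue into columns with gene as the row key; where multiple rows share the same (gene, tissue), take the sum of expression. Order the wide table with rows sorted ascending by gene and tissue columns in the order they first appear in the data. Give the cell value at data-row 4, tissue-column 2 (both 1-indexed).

110.3

With rows sorted ascending by gene, row 4 is gene=LS3. tissue columns in first-appearance order: skin, liver, heart, brain; column 2 is liver.
Long rows with gene=LS3, tissue=liver: 26.6 + 83.7 = 110.3.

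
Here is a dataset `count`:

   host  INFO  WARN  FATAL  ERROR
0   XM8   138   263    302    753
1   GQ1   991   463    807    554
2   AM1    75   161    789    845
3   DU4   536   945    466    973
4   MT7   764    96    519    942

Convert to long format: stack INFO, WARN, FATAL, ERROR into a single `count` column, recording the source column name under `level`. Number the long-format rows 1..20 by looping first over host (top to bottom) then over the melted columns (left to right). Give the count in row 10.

20 rows total (5 × 4). Row 10: index ⌊(10-1)/4⌋ = 2 into host → AM1; (10-1) mod 4 = 1 into the melted columns → WARN.
So row 10 is (AM1, WARN, 161); count = 161.

161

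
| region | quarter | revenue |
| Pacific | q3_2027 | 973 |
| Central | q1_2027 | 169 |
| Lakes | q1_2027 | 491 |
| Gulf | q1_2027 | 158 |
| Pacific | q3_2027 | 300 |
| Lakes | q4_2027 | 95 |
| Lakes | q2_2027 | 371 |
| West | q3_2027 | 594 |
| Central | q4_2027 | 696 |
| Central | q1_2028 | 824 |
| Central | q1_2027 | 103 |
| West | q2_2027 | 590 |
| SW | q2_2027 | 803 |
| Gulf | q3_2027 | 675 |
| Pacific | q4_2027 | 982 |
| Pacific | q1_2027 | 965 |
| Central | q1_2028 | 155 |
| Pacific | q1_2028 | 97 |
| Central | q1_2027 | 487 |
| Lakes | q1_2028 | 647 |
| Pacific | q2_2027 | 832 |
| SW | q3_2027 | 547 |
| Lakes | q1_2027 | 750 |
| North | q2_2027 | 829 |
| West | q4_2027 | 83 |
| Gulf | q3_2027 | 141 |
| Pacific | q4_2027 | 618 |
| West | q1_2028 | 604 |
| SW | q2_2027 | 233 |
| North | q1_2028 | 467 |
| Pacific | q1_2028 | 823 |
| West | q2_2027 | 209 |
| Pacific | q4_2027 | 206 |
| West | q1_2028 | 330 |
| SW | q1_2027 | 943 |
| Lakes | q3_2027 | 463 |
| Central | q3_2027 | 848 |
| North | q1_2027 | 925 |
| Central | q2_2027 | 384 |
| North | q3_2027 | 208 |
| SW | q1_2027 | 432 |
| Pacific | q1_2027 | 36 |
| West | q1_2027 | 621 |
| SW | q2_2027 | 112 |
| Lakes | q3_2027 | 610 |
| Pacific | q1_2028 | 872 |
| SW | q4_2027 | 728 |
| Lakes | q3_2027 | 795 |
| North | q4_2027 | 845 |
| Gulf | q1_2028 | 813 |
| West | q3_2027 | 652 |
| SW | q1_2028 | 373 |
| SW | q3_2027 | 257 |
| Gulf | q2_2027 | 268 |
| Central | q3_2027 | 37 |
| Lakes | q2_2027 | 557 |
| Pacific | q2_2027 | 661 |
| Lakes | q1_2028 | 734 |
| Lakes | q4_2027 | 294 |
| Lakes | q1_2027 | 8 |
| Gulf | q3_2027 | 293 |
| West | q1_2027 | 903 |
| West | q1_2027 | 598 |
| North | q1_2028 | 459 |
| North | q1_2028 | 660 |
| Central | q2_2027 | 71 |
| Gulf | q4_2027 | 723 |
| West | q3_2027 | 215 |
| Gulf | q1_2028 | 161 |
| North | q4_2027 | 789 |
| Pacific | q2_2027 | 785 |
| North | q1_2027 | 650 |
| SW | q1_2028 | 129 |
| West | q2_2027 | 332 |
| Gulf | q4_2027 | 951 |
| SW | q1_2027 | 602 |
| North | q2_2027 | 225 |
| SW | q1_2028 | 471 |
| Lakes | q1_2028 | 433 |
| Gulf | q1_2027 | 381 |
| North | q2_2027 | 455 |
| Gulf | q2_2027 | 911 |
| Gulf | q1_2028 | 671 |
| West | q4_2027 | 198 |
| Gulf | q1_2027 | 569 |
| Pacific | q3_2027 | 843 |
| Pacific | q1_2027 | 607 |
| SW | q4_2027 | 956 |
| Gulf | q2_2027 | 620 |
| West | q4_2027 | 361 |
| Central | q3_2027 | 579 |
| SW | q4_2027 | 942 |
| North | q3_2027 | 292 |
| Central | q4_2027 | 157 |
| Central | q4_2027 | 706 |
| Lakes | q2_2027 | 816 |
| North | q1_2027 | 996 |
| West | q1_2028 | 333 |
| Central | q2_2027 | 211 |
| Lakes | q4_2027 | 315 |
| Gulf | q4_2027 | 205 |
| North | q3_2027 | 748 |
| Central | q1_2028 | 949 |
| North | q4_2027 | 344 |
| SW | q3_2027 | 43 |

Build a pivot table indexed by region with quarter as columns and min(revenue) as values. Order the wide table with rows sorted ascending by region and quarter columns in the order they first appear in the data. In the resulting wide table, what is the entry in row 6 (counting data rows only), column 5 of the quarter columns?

129

With rows sorted ascending by region, row 6 is region=SW. quarter columns in first-appearance order: q3_2027, q1_2027, q4_2027, q2_2027, q1_2028; column 5 is q1_2028.
Long rows with region=SW, quarter=q1_2028: min(373, 129, 471) = 129.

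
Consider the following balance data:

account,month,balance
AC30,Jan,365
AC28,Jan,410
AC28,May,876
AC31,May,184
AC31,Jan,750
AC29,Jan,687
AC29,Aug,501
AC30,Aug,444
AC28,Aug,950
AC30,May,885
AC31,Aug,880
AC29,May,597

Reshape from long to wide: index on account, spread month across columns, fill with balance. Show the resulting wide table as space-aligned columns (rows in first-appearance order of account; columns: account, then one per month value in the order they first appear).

account  Jan  May  Aug
AC30     365  885  444
AC28     410  876  950
AC31     750  184  880
AC29     687  597  501

Columns: account plus the 3 distinct month values (Jan, May, Aug).
For example, row AC30 column Jan takes balance=365 from the long row (AC30, Jan).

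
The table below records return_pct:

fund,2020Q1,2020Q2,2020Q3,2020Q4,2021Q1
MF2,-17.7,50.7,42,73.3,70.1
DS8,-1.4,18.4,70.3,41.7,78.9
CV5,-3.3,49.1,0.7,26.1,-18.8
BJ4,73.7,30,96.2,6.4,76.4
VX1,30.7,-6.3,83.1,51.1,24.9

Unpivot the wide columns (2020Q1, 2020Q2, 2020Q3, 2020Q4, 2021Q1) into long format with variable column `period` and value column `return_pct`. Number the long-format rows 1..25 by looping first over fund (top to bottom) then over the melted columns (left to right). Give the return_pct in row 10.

78.9

25 rows total (5 × 5). Row 10: index ⌊(10-1)/5⌋ = 1 into fund → DS8; (10-1) mod 5 = 4 into the melted columns → 2021Q1.
So row 10 is (DS8, 2021Q1, 78.9); return_pct = 78.9.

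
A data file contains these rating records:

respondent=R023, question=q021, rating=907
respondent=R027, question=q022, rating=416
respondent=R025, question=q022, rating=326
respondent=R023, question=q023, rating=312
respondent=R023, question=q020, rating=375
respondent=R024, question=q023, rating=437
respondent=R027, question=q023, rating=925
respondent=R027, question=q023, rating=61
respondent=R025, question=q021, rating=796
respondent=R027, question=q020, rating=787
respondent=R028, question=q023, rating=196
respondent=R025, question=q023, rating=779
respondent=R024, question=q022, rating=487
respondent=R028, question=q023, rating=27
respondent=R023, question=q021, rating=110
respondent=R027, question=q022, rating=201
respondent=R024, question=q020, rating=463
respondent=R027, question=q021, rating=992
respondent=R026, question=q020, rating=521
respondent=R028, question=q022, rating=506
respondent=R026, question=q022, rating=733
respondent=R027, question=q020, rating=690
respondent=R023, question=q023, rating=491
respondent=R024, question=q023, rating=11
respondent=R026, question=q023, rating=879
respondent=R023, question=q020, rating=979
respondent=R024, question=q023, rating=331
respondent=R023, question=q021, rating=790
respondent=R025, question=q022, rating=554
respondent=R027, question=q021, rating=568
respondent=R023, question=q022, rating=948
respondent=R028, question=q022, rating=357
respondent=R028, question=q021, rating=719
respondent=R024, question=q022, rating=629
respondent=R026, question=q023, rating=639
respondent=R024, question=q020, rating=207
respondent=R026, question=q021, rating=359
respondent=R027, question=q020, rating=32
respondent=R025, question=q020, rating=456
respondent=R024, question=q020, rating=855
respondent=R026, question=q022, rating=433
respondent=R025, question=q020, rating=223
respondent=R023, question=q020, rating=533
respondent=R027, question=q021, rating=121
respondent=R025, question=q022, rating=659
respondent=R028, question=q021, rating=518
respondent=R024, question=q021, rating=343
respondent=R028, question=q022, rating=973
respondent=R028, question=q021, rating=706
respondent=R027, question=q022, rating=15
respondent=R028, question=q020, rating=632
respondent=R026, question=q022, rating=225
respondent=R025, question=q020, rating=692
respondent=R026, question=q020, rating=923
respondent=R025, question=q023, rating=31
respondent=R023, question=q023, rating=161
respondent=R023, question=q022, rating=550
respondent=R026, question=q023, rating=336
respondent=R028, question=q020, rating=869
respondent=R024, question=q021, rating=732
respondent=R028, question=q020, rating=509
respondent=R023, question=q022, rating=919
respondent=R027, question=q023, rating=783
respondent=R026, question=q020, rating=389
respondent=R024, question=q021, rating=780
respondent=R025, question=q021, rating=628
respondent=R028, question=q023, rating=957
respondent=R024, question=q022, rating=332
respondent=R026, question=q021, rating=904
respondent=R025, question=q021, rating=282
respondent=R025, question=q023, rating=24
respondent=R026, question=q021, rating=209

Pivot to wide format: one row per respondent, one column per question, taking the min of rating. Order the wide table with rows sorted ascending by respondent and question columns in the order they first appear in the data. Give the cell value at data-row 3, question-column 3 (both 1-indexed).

With rows sorted ascending by respondent, row 3 is respondent=R025. question columns in first-appearance order: q021, q022, q023, q020; column 3 is q023.
Long rows with respondent=R025, question=q023: min(779, 31, 24) = 24.

24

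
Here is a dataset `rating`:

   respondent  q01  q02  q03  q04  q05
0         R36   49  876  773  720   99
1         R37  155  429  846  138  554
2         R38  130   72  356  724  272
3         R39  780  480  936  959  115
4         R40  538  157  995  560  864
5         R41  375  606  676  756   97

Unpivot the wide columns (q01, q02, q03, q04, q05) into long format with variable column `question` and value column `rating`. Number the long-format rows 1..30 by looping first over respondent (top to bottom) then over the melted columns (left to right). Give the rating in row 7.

30 rows total (6 × 5). Row 7: index ⌊(7-1)/5⌋ = 1 into respondent → R37; (7-1) mod 5 = 1 into the melted columns → q02.
So row 7 is (R37, q02, 429); rating = 429.

429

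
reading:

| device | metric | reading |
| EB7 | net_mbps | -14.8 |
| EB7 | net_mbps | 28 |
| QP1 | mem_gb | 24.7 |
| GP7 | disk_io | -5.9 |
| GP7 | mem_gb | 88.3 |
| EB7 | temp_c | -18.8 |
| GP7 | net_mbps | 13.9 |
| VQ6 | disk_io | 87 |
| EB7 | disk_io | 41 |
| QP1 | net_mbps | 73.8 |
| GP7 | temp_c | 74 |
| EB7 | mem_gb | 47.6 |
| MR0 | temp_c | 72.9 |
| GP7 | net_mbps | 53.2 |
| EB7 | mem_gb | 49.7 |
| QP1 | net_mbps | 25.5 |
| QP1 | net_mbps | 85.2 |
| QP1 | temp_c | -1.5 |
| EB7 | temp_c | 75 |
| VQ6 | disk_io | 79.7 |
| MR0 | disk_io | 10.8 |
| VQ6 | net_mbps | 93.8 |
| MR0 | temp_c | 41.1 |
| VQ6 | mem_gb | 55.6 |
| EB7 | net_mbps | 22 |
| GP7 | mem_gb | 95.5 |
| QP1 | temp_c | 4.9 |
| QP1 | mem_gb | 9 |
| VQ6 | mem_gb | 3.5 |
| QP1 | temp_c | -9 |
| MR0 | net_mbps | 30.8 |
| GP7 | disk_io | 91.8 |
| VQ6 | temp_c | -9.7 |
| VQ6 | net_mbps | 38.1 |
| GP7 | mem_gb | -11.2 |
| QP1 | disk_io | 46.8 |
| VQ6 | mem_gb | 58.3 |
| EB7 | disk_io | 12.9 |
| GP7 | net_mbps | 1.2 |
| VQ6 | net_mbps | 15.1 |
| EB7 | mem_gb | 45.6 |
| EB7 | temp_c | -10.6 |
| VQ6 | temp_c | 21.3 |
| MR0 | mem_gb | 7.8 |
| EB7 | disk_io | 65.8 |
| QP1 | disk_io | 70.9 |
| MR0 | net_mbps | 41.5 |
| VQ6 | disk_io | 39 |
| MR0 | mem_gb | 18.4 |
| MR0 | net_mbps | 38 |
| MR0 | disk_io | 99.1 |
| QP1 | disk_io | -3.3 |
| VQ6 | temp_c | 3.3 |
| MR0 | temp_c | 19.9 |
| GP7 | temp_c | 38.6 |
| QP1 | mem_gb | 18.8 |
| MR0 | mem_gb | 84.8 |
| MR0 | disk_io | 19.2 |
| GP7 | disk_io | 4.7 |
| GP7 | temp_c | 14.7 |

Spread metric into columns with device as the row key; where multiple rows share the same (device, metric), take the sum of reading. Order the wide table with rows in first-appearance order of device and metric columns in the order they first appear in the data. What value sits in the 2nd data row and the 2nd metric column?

With rows in first-appearance order of device, row 2 is device=QP1. metric columns in first-appearance order: net_mbps, mem_gb, disk_io, temp_c; column 2 is mem_gb.
Long rows with device=QP1, metric=mem_gb: 24.7 + 9 + 18.8 = 52.5.

52.5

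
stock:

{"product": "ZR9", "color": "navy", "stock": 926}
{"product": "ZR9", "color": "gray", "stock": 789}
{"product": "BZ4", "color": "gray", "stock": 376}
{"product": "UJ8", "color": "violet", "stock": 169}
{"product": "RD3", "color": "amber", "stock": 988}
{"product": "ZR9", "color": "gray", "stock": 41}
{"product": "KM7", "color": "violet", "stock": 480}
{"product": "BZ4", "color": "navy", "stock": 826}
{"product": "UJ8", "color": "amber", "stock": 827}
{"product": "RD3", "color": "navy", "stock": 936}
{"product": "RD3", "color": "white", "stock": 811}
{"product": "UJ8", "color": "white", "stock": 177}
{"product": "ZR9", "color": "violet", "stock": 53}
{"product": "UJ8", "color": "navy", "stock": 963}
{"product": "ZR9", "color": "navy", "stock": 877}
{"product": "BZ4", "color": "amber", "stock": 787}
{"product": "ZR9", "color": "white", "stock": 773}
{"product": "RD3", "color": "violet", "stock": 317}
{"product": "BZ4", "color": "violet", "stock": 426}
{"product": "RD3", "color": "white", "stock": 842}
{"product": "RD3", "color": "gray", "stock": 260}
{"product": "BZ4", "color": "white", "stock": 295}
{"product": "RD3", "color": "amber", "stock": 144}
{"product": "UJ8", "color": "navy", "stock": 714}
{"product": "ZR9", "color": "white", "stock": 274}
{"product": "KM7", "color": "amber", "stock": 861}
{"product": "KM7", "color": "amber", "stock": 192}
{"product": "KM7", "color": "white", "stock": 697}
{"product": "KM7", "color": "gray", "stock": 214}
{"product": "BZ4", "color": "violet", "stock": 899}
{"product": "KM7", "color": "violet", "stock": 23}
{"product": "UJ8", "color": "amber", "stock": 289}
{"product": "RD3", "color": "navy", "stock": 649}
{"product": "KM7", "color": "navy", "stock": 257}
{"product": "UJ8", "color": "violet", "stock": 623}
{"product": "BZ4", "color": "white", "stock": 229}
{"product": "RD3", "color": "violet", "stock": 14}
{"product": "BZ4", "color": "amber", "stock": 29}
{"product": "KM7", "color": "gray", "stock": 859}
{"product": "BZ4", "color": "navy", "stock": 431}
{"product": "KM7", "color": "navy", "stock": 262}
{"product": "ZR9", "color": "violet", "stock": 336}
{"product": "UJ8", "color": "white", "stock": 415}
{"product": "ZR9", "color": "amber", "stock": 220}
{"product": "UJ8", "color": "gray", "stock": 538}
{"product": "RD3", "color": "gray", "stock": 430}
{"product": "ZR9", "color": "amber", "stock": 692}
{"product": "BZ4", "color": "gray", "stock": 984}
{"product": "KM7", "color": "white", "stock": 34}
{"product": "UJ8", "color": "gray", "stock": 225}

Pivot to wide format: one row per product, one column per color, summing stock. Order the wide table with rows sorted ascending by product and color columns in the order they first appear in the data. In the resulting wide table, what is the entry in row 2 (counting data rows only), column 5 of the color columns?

731

With rows sorted ascending by product, row 2 is product=KM7. color columns in first-appearance order: navy, gray, violet, amber, white; column 5 is white.
Long rows with product=KM7, color=white: 697 + 34 = 731.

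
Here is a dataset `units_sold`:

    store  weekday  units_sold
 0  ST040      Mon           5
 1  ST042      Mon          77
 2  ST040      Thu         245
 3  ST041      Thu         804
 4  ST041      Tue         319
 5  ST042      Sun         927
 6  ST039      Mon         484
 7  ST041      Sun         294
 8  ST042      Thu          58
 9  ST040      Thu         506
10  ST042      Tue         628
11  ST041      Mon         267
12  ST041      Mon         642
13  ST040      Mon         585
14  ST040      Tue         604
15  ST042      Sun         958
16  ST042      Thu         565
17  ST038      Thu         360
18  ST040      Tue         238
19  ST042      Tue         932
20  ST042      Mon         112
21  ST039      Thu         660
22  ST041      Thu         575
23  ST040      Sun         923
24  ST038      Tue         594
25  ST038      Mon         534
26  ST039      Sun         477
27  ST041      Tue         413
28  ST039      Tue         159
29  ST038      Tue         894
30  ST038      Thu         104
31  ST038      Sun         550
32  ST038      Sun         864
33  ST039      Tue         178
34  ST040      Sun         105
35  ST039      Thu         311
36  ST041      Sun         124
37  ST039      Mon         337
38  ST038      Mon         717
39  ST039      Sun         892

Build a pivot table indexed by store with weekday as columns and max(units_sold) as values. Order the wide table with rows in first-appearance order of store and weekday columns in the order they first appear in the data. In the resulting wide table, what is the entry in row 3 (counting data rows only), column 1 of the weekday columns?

With rows in first-appearance order of store, row 3 is store=ST041. weekday columns in first-appearance order: Mon, Thu, Tue, Sun; column 1 is Mon.
Long rows with store=ST041, weekday=Mon: max(267, 642) = 642.

642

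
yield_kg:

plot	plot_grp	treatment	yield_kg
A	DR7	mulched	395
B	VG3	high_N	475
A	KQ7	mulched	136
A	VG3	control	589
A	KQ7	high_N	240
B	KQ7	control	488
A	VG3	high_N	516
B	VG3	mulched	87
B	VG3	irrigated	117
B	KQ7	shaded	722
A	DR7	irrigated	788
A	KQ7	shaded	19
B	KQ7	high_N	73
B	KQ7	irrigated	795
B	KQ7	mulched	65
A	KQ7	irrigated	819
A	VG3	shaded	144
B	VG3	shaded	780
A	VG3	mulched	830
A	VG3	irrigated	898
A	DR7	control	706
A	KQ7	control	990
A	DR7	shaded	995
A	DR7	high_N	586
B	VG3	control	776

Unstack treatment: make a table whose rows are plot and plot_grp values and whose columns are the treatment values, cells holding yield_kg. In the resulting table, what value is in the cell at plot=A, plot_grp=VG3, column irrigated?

Wide layout: rows indexed by plot and plot_grp, columns are the 5 distinct treatment values (mulched, high_N, control, irrigated, shaded).
Cell (plot=A, plot_grp=VG3, treatment=irrigated) draws from the long row where plot=A, plot_grp=VG3 and treatment=irrigated, which has yield_kg=898.

898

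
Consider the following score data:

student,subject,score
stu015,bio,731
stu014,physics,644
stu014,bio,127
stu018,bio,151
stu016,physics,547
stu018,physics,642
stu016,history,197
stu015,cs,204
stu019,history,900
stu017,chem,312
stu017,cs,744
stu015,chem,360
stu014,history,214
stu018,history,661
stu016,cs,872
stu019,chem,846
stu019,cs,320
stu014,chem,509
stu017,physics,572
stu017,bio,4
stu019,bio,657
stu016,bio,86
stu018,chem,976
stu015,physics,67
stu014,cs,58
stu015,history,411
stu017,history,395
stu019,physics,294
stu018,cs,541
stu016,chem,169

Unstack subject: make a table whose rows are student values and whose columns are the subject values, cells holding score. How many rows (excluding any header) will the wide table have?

6

6 distinct student values → 6 rows.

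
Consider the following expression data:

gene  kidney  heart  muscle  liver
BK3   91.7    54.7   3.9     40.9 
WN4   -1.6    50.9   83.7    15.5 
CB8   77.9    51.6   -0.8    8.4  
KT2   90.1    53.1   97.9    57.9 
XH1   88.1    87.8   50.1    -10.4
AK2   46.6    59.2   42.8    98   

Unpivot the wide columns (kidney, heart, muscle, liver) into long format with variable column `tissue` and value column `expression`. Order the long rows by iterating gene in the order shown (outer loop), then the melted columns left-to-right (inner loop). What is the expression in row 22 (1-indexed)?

24 rows total (6 × 4). Row 22: index ⌊(22-1)/4⌋ = 5 into gene → AK2; (22-1) mod 4 = 1 into the melted columns → heart.
So row 22 is (AK2, heart, 59.2); expression = 59.2.

59.2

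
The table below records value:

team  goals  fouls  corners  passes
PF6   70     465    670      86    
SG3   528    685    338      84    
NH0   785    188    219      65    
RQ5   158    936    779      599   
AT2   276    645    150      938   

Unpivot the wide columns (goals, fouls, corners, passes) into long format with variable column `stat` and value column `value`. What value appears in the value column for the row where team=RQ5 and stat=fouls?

Unpivoting turns each (team, wide-column) pair into one long row.
The wide cell at row RQ5, column fouls holds 936, so the long row (RQ5, fouls) has value=936.

936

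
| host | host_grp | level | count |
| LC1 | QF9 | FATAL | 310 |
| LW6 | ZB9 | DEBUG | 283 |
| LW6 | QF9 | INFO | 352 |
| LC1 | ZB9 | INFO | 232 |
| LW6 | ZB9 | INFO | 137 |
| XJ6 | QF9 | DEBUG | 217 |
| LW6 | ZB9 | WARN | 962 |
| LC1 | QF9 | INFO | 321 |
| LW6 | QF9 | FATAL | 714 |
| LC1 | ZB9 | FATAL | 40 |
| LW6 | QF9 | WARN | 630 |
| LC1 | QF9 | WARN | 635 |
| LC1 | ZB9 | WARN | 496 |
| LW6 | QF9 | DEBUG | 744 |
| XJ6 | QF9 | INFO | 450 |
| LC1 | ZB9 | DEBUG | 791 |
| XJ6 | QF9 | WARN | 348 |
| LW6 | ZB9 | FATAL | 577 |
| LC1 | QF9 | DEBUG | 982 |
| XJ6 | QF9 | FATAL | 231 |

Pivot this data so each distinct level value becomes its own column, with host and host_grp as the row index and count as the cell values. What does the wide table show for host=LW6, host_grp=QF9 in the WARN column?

Wide layout: rows indexed by host and host_grp, columns are the 4 distinct level values (FATAL, DEBUG, INFO, WARN).
Cell (host=LW6, host_grp=QF9, level=WARN) draws from the long row where host=LW6, host_grp=QF9 and level=WARN, which has count=630.

630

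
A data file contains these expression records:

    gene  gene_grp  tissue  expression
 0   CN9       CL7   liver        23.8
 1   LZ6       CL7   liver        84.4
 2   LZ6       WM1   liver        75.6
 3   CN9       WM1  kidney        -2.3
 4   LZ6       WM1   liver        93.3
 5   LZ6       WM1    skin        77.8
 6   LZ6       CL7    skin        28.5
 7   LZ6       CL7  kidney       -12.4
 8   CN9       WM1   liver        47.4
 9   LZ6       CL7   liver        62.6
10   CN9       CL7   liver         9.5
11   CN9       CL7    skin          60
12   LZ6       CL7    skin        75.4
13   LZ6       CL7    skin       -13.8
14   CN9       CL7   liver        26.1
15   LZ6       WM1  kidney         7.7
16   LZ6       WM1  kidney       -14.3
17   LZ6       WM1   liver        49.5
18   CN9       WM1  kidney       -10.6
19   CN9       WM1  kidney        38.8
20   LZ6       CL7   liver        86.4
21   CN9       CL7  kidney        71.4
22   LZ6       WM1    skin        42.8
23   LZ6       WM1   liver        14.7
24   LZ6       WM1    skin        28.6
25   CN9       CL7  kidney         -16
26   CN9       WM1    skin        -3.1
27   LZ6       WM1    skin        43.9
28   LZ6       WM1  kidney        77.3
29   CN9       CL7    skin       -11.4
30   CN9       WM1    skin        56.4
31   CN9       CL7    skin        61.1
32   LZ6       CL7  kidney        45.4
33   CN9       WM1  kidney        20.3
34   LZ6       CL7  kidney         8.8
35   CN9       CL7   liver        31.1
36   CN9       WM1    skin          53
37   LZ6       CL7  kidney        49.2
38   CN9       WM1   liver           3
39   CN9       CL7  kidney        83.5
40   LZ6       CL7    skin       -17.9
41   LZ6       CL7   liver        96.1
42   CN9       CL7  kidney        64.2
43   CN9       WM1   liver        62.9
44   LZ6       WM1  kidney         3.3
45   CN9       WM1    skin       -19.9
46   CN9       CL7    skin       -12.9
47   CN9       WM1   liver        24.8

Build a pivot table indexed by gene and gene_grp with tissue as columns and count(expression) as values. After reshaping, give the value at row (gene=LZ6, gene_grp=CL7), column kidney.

Rows with gene=LZ6, gene_grp=CL7 and tissue=kidney: expression values are -12.4, 45.4, 8.8, 49.2.
4 rows match — count = 4.

4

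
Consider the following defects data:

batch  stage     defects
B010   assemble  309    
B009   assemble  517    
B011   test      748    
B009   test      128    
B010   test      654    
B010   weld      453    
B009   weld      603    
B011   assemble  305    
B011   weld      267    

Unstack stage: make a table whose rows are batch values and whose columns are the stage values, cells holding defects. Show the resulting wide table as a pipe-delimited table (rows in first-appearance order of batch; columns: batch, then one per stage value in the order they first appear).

| batch | assemble | test | weld |
| B010 | 309 | 654 | 453 |
| B009 | 517 | 128 | 603 |
| B011 | 305 | 748 | 267 |

Columns: batch plus the 3 distinct stage values (assemble, test, weld).
For example, row B010 column assemble takes defects=309 from the long row (B010, assemble).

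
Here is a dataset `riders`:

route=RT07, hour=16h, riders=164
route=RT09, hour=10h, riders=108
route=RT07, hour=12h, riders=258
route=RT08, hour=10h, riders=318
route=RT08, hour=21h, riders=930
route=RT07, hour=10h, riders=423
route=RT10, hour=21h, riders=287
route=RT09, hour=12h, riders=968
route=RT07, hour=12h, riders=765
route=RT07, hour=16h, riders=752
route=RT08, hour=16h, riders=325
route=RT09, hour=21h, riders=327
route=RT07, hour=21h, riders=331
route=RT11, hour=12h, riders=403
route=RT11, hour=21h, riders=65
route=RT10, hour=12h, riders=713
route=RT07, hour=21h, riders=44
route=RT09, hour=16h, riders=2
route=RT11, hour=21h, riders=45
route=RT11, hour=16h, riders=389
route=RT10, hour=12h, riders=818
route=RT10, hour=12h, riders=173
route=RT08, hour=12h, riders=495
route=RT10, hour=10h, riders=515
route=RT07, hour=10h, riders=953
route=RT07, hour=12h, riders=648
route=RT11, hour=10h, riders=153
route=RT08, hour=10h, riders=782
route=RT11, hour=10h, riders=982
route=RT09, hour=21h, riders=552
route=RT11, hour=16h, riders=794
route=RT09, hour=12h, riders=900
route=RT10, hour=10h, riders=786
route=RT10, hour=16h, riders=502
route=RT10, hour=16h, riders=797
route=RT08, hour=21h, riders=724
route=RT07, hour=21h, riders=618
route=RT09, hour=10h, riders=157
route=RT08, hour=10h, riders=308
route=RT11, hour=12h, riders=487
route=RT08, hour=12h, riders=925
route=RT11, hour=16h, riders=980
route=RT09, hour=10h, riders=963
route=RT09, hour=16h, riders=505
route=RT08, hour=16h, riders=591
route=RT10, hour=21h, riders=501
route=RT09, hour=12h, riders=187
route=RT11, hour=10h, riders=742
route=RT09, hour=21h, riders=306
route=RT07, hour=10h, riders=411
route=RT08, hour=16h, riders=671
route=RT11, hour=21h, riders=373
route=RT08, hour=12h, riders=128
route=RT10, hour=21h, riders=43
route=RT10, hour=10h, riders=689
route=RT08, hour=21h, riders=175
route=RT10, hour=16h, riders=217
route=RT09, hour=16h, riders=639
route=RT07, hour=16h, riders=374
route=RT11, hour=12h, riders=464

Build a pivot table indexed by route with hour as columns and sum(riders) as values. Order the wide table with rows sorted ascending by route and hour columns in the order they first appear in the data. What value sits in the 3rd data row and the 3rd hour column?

2055

With rows sorted ascending by route, row 3 is route=RT09. hour columns in first-appearance order: 16h, 10h, 12h, 21h; column 3 is 12h.
Long rows with route=RT09, hour=12h: 968 + 900 + 187 = 2055.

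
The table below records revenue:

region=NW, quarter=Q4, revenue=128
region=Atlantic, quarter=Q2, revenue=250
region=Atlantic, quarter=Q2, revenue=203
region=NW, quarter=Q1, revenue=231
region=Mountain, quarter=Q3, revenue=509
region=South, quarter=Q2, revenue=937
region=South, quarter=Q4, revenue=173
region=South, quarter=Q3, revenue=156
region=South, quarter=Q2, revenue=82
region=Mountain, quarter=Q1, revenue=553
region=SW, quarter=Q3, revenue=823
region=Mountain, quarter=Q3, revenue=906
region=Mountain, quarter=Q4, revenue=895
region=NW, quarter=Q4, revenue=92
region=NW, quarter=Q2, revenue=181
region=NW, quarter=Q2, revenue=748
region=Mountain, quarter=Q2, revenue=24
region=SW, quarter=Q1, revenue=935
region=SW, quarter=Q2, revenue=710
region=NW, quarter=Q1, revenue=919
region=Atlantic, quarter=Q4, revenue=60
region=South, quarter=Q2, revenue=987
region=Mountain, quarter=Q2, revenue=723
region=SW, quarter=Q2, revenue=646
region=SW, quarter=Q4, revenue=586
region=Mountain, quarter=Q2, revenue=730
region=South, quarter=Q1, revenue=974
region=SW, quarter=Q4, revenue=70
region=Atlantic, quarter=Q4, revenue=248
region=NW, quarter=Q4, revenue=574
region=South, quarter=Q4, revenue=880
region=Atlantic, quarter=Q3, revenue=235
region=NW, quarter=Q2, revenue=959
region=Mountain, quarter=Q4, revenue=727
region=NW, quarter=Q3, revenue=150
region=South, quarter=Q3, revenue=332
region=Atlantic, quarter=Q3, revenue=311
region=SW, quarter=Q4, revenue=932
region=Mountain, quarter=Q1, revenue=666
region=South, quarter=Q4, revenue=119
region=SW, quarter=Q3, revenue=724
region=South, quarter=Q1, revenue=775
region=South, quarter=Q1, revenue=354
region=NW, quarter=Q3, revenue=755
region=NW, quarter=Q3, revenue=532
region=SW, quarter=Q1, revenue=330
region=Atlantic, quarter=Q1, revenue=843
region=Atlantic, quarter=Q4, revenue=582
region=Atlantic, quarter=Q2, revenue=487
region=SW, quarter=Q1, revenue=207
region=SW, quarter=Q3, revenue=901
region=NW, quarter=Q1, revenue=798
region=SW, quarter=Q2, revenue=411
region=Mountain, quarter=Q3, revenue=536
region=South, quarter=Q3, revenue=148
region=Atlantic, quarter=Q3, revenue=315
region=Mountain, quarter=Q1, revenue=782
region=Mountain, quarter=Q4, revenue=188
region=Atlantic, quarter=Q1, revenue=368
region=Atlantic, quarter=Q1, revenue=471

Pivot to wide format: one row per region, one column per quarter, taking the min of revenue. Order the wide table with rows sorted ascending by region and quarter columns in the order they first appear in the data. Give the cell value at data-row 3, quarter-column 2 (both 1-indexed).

With rows sorted ascending by region, row 3 is region=NW. quarter columns in first-appearance order: Q4, Q2, Q1, Q3; column 2 is Q2.
Long rows with region=NW, quarter=Q2: min(181, 748, 959) = 181.

181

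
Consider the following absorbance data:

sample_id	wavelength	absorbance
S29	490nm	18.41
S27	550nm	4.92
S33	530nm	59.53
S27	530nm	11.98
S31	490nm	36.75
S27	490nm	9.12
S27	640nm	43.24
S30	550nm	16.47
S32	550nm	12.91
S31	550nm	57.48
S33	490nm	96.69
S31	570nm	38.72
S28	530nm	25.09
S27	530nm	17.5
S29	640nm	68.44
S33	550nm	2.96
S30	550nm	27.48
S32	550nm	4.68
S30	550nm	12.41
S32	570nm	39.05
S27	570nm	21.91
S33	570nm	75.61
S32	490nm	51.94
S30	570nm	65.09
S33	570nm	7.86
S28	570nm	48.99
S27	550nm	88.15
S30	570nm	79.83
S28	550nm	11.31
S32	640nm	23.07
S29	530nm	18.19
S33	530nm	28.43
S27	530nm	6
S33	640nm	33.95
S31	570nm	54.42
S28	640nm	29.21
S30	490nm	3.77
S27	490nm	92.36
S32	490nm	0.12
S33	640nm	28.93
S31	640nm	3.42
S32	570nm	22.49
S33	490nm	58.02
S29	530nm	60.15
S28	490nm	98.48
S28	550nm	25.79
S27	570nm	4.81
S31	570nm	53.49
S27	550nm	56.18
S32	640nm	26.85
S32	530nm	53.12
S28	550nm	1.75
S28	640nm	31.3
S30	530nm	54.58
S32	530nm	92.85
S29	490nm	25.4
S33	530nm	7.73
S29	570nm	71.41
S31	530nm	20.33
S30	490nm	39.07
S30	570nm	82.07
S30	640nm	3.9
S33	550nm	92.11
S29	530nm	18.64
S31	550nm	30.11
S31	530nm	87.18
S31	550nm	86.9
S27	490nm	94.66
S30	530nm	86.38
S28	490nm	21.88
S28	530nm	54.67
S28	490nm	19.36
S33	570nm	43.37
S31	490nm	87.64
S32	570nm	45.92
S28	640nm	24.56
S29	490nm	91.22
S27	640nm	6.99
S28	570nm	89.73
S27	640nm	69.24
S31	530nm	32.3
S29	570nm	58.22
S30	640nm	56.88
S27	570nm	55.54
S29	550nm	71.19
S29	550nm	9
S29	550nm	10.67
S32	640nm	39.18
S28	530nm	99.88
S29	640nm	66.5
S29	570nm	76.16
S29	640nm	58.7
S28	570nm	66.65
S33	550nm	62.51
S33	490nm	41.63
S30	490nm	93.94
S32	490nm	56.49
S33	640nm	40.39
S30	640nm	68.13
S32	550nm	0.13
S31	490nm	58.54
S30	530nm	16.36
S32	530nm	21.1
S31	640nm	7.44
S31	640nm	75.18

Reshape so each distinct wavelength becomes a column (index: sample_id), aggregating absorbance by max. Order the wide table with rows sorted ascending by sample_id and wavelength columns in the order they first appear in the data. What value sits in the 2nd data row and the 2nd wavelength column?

25.79

With rows sorted ascending by sample_id, row 2 is sample_id=S28. wavelength columns in first-appearance order: 490nm, 550nm, 530nm, 640nm, 570nm; column 2 is 550nm.
Long rows with sample_id=S28, wavelength=550nm: max(11.31, 25.79, 1.75) = 25.79.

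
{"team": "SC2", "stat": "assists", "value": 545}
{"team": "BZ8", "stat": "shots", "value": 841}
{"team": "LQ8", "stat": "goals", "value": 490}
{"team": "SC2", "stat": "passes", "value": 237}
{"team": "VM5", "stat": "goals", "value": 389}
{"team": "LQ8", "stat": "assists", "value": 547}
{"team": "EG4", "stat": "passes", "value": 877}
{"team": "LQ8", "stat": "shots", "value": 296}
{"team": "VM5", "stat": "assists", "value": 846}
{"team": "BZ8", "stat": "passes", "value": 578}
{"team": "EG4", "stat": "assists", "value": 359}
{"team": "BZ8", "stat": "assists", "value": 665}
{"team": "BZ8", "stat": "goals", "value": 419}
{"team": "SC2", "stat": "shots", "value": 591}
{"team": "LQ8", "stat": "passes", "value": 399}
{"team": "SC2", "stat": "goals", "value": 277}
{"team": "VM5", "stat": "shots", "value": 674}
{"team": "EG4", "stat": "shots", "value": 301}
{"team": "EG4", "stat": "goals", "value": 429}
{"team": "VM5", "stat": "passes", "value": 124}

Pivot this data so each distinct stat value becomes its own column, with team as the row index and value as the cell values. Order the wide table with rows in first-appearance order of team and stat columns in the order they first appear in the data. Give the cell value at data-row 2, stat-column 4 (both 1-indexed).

578

With rows in first-appearance order of team, row 2 is team=BZ8. stat columns in first-appearance order: assists, shots, goals, passes; column 4 is passes.
Long rows with team=BZ8, stat=passes: value = 578.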